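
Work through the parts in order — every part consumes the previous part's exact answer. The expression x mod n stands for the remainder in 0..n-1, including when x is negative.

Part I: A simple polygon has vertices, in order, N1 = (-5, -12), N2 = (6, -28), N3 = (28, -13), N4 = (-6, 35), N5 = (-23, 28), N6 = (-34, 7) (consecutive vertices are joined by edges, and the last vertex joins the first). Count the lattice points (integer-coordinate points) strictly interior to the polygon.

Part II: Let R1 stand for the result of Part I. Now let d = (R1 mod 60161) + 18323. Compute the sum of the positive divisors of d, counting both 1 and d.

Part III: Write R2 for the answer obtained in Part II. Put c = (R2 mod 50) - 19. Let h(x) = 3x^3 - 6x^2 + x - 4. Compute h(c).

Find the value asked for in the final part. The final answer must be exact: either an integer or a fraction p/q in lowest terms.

Part I: cross terms: (-5*-28 - 6*-12)=212, (6*-13 - 28*-28)=706, (28*35 - -6*-13)=902, (-6*28 - -23*35)=637, (-23*7 - -34*28)=791, (-34*-12 - -5*7)=443; twice the area = |3691| = 3691; area = 3691/2; boundary points = 1 + 1 + 2 + 1 + 1 + 1 = 7; strictly interior points = area - boundary/2 + 1 = 1843; answer 1843
Part II: R1 = 1843; d = 20166; 20166 = 2 * 3 * 3361; sigma = (1 + 2) * (1 + 3) * (1 + 3361) = 3 * 4 * 3362 = 40344; answer 40344
Part III: R2 = 40344; c = 25; 3*(25)^3 - 6*(25)^2 + 1*(25)^1 - 4 = (46875) + (-3750) + (25) + (-4) = 43146; answer 43146

43146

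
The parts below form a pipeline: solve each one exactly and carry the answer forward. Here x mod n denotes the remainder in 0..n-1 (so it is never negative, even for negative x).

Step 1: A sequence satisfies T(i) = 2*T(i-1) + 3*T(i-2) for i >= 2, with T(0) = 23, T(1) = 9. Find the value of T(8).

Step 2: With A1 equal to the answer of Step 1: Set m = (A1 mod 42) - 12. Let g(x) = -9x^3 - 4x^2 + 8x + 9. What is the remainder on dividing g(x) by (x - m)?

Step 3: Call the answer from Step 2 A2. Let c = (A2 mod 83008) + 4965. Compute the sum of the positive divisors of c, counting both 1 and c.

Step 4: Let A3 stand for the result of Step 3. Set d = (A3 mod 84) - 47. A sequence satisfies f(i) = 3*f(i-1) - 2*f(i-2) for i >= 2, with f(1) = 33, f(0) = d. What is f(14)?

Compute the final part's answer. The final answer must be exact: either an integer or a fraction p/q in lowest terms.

131089

Step 1: T(2) = 2*(9) + 3*(23) = 87; iterating: T(2)=87, T(3)=201, T(4)=663, T(5)=1929, T(6)=5847, T(7)=17481, T(8)=52503; answer 52503
Step 2: A1 = 52503; m = -9; remainder = value at the root: -9*(-9)^3 - 4*(-9)^2 + 8*(-9)^1 + 9 = (6561) + (-324) + (-72) + (9) = 6174; answer 6174
Step 3: A2 = 6174; c = 11139; 11139 = 3 * 47 * 79; sigma = (1 + 3) * (1 + 47) * (1 + 79) = 4 * 48 * 80 = 15360; answer 15360
Step 4: A3 = 15360; d = 25; f(2) = 3*(33) - 2*(25) = 49; iterating: f(2)=49, f(3)=81, f(4)=145, f(5)=273, f(6)=529, f(7)=1041, f(8)=2065, f(9)=4113, f(10)=8209, f(11)=16401, f(12)=32785, f(13)=65553, f(14)=131089; answer 131089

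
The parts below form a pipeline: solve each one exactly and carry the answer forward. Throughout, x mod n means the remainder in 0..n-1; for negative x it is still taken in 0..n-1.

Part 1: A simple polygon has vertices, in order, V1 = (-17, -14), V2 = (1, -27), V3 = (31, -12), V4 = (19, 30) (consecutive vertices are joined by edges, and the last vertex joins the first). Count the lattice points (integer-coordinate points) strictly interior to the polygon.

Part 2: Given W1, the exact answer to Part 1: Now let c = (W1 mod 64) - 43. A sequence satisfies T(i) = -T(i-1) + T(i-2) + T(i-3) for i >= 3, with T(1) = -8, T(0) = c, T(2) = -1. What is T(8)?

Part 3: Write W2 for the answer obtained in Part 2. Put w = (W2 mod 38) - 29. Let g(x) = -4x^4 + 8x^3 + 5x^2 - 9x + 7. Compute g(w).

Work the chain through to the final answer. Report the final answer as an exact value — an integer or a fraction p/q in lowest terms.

-83

Part 1: cross terms: (-17*-27 - 1*-14)=473, (1*-12 - 31*-27)=825, (31*30 - 19*-12)=1158, (19*-14 - -17*30)=244; twice the area = |2700| = 2700; area = 1350; boundary points = 1 + 15 + 6 + 4 = 26; strictly interior points = area - boundary/2 + 1 = 1338; answer 1338
Part 2: W1 = 1338; c = 15; T(3) = -1*(-1) + 1*(-8) + 1*(15) = 8; iterating: T(3)=8, T(4)=-17, T(5)=24, T(6)=-33, T(7)=40, T(8)=-49; answer -49
Part 3: W2 = -49; w = -2; -4*(-2)^4 + 8*(-2)^3 + 5*(-2)^2 - 9*(-2)^1 + 7 = (-64) + (-64) + (20) + (18) + (7) = -83; answer -83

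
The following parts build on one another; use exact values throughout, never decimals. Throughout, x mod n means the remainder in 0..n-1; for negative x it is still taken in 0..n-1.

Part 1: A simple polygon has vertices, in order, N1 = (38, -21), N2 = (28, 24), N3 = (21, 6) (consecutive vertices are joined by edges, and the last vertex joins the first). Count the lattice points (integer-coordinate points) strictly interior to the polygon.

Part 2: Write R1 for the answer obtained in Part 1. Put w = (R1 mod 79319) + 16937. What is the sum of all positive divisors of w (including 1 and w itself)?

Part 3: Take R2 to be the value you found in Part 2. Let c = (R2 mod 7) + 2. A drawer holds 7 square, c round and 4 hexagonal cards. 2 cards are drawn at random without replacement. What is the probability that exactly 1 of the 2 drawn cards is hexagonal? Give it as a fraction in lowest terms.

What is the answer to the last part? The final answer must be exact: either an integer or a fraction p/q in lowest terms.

Part 1: cross terms: (38*24 - 28*-21)=1500, (28*6 - 21*24)=-336, (21*-21 - 38*6)=-669; twice the area = |495| = 495; area = 495/2; boundary points = 5 + 1 + 1 = 7; strictly interior points = area - boundary/2 + 1 = 245; answer 245
Part 2: R1 = 245; w = 17182; 17182 = 2 * 11^2 * 71; sigma = (1 + 2) * (1 + 11 + 121) * (1 + 71) = 3 * 133 * 72 = 28728; answer 28728
Part 3: R2 = 28728; c = 2; total draws C(13,2) = 78; favorable C(4,1)*C(9,1) = 36; P = 6/13; answer 6/13

6/13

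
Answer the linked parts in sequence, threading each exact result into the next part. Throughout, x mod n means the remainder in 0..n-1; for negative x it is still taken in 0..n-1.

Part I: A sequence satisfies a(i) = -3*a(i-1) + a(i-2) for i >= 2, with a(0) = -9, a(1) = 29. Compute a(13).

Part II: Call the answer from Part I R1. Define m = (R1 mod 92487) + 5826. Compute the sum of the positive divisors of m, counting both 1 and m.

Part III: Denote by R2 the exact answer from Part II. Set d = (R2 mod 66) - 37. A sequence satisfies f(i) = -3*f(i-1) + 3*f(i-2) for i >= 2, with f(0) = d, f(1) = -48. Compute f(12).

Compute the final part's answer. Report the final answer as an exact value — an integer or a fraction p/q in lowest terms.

Part I: a(2) = -3*(29) + 1*(-9) = -96; iterating: a(2)=-96, a(3)=317, a(4)=-1047, a(5)=3458, a(6)=-11421, a(7)=37721, a(8)=-124584, a(9)=411473, a(10)=-1359003, a(11)=4488482, a(12)=-14824449, a(13)=48961829; answer 48961829
Part II: R1 = 48961829; m = 42032; 42032 = 2^4 * 37 * 71; sigma = (1 + 2 + 4 + 8 + 16) * (1 + 37) * (1 + 71) = 31 * 38 * 72 = 84816; answer 84816
Part III: R2 = 84816; d = -31; f(2) = -3*(-48) + 3*(-31) = 51; iterating: f(2)=51, f(3)=-297, f(4)=1044, f(5)=-4023, f(6)=15201, f(7)=-57672, f(8)=218619, f(9)=-828873, f(10)=3142476, f(11)=-11914047, f(12)=45169569; answer 45169569

45169569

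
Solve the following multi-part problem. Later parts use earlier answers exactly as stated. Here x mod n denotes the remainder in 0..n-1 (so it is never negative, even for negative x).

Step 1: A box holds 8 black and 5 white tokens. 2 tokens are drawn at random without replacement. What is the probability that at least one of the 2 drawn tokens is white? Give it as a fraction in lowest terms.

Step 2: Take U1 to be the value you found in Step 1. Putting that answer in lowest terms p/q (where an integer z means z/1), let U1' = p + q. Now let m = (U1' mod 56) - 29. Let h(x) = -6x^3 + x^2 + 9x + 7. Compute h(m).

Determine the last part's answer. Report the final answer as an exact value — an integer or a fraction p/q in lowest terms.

55825

Step 1: total draws C(13,2) = 78; complement C(8,2) = 28; favorable 78 - 28 = 50; P = 25/39; answer 25/39
Step 2: U1 = 25/39; threaded value p + q = 64; m = -21; -6*(-21)^3 + 1*(-21)^2 + 9*(-21)^1 + 7 = (55566) + (441) + (-189) + (7) = 55825; answer 55825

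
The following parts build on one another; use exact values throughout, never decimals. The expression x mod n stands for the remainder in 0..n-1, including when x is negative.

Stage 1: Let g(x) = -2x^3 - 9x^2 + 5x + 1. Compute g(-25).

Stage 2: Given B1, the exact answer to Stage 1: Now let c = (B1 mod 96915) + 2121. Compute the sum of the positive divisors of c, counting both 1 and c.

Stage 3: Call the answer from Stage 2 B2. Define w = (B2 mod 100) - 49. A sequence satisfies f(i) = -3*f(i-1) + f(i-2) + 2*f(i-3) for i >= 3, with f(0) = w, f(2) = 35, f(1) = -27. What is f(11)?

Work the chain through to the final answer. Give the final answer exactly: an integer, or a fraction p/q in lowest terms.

-590581

Stage 1: -2*(-25)^3 - 9*(-25)^2 + 5*(-25)^1 + 1 = (31250) + (-5625) + (-125) + (1) = 25501; answer 25501
Stage 2: B1 = 25501; c = 27622; 27622 = 2 * 7 * 1973; sigma = (1 + 2) * (1 + 7) * (1 + 1973) = 3 * 8 * 1974 = 47376; answer 47376
Stage 3: B2 = 47376; w = 27; f(3) = -3*(35) + 1*(-27) + 2*(27) = -78; iterating: f(3)=-78, f(4)=215, f(5)=-653, f(6)=2018, f(7)=-6277, f(8)=19543, f(9)=-60870, f(10)=189599, f(11)=-590581; answer -590581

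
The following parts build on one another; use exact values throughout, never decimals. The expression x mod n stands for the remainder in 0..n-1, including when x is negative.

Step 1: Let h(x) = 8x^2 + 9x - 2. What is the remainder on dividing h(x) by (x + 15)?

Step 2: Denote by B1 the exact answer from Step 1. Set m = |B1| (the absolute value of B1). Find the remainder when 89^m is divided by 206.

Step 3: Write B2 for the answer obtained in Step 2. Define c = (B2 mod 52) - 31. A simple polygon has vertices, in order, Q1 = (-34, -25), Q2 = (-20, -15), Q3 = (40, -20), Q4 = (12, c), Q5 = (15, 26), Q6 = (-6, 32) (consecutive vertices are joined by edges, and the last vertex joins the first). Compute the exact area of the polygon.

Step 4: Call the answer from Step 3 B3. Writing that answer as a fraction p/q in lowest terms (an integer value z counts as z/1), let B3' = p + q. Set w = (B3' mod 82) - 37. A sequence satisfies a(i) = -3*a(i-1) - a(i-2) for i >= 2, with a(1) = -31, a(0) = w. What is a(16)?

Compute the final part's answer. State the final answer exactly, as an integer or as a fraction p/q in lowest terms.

Step 1: remainder = value at the root: 8*(-15)^2 + 9*(-15)^1 - 2 = (1800) + (-135) + (-2) = 1663; answer 1663
Step 2: B1 = 1663; m = 1663; squarings mod 206: 89^1=89, 89^2=93, 89^4=203, 89^8=9, 89^16=81, 89^32=175, 89^64=137, 89^128=23, 89^256=117, 89^512=93, 89^1024=203; 89^1663 = 89^1 * 89^2 * 89^4 * 89^8 * 89^16 * 89^32 * 89^64 * 89^512 * 89^1024 = 39 (mod 206); answer 39
Step 3: B2 = 39; c = 8; cross terms: (-34*-15 - -20*-25)=10, (-20*-20 - 40*-15)=1000, (40*8 - 12*-20)=560, (12*26 - 15*8)=192, (15*32 - -6*26)=636, (-6*-25 - -34*32)=1238; twice the area = |3636| = 3636; area = 1818; answer 1818
Step 4: B3 = 1818; threaded value p + q = 1819; w = -22; a(2) = -3*(-31) - 1*(-22) = 115; iterating: a(2)=115, a(3)=-314, a(4)=827, a(5)=-2167, a(6)=5674, a(7)=-14855, a(8)=38891, a(9)=-101818, a(10)=266563, a(11)=-697871, a(12)=1827050, a(13)=-4783279, a(14)=12522787, a(15)=-32785082, a(16)=85832459; answer 85832459

85832459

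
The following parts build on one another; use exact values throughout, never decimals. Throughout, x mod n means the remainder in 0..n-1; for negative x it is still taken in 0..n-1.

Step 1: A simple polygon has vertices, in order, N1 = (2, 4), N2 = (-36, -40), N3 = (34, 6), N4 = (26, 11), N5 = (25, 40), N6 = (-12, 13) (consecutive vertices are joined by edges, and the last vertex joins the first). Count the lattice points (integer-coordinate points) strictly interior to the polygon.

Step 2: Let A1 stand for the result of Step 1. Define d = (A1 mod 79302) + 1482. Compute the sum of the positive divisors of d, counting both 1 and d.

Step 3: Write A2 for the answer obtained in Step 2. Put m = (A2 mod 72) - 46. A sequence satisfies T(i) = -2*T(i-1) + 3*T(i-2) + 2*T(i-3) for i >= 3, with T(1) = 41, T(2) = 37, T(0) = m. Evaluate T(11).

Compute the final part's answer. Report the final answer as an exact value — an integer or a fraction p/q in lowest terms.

Step 1: cross terms: (2*-40 - -36*4)=64, (-36*6 - 34*-40)=1144, (34*11 - 26*6)=218, (26*40 - 25*11)=765, (25*13 - -12*40)=805, (-12*4 - 2*13)=-74; twice the area = |2922| = 2922; area = 1461; boundary points = 2 + 2 + 1 + 1 + 1 + 1 = 8; strictly interior points = area - boundary/2 + 1 = 1458; answer 1458
Step 2: A1 = 1458; d = 2940; 2940 = 2^2 * 3 * 5 * 7^2; sigma = (1 + 2 + 4) * (1 + 3) * (1 + 5) * (1 + 7 + 49) = 7 * 4 * 6 * 57 = 9576; answer 9576
Step 3: A2 = 9576; m = -46; T(3) = -2*(37) + 3*(41) + 2*(-46) = -43; iterating: T(3)=-43, T(4)=279, T(5)=-613, T(6)=1977, T(7)=-5235, T(8)=15175, T(9)=-42101, T(10)=119257, T(11)=-334467; answer -334467

-334467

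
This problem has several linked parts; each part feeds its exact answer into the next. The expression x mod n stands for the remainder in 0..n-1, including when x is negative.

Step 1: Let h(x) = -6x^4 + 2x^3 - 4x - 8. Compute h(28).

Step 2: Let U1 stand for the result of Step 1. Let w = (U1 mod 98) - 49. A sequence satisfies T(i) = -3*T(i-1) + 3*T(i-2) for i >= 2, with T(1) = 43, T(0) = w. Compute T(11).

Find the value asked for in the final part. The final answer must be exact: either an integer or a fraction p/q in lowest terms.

Step 1: -6*(28)^4 + 2*(28)^3 - 4*(28)^1 - 8 = (-3687936) + (43904) + (-112) + (-8) = -3644152; answer -3644152
Step 2: U1 = -3644152; w = 27; T(2) = -3*(43) + 3*(27) = -48; iterating: T(2)=-48, T(3)=273, T(4)=-963, T(5)=3708, T(6)=-14013, T(7)=53163, T(8)=-201528, T(9)=764073, T(10)=-2896803, T(11)=10982628; answer 10982628

10982628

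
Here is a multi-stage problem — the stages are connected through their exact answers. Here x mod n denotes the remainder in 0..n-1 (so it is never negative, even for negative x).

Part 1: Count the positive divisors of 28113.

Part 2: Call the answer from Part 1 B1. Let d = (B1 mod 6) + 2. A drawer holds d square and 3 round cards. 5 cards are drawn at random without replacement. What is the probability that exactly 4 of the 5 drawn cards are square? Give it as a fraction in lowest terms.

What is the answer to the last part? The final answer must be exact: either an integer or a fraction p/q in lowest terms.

5/14

Part 1: 28113 = 3 * 9371; number of divisors = (1+1) * (1+1) = 4; answer 4
Part 2: B1 = 4; d = 6; total draws C(9,5) = 126; favorable C(6,4)*C(3,1) = 45; P = 5/14; answer 5/14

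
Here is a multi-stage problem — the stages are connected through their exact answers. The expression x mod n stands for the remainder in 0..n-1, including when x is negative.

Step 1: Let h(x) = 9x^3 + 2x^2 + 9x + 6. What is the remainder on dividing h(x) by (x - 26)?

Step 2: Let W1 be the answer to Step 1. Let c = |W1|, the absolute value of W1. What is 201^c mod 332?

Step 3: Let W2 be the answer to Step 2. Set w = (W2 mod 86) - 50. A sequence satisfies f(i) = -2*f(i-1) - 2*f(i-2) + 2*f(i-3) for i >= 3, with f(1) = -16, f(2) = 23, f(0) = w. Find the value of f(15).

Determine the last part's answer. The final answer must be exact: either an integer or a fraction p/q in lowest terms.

Step 1: remainder = value at the root: 9*(26)^3 + 2*(26)^2 + 9*(26)^1 + 6 = (158184) + (1352) + (234) + (6) = 159776; answer 159776
Step 2: W1 = 159776; c = 159776; squarings mod 332: 201^1=201, 201^2=229, 201^4=317, 201^8=225, 201^16=161, 201^32=25, 201^64=293, 201^128=193, 201^256=65, 201^512=241, 201^1024=313, 201^2048=29, 201^4096=177, 201^8192=121, 201^16384=33, 201^32768=93, 201^65536=17, 201^131072=289; 201^159776 = 201^32 * 201^4096 * 201^8192 * 201^16384 * 201^131072 = 313 (mod 332); answer 313
Step 3: W2 = 313; w = 5; f(3) = -2*(23) - 2*(-16) + 2*(5) = -4; iterating: f(3)=-4, f(4)=-70, f(5)=194, f(6)=-256, f(7)=-16, f(8)=932, f(9)=-2344, f(10)=2792, f(11)=968, f(12)=-12208, f(13)=28064, f(14)=-29776, f(15)=-20992; answer -20992

-20992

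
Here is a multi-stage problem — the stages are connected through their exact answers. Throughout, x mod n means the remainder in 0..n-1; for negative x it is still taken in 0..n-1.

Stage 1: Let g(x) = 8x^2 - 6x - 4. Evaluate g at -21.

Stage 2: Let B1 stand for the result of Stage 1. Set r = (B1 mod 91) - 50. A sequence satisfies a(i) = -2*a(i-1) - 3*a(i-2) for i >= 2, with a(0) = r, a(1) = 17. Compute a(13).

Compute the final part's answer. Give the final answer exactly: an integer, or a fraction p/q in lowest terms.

Stage 1: 8*(-21)^2 - 6*(-21)^1 - 4 = (3528) + (126) + (-4) = 3650; answer 3650
Stage 2: B1 = 3650; r = -40; a(2) = -2*(17) - 3*(-40) = 86; iterating: a(2)=86, a(3)=-223, a(4)=188, a(5)=293, a(6)=-1150, a(7)=1421, a(8)=608, a(9)=-5479, a(10)=9134, a(11)=-1831, a(12)=-23740, a(13)=52973; answer 52973

52973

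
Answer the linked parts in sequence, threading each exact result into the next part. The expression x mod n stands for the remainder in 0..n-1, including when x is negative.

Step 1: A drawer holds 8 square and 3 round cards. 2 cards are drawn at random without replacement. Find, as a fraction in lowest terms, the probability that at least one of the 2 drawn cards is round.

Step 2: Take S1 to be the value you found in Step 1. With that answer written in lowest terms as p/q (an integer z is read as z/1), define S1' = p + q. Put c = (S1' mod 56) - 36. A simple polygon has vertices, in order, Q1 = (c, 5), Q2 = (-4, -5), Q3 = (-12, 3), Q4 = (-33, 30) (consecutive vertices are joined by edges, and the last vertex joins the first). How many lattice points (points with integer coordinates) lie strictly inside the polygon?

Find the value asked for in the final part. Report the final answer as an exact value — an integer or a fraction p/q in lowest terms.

58

Step 1: total draws C(11,2) = 55; complement C(8,2) = 28; favorable 55 - 28 = 27; P = 27/55; answer 27/55
Step 2: S1 = 27/55; threaded value p + q = 82; c = -10; cross terms: (-10*-5 - -4*5)=70, (-4*3 - -12*-5)=-72, (-12*30 - -33*3)=-261, (-33*5 - -10*30)=135; twice the area = |-128| = 128; area = 64; boundary points = 2 + 8 + 3 + 1 = 14; strictly interior points = area - boundary/2 + 1 = 58; answer 58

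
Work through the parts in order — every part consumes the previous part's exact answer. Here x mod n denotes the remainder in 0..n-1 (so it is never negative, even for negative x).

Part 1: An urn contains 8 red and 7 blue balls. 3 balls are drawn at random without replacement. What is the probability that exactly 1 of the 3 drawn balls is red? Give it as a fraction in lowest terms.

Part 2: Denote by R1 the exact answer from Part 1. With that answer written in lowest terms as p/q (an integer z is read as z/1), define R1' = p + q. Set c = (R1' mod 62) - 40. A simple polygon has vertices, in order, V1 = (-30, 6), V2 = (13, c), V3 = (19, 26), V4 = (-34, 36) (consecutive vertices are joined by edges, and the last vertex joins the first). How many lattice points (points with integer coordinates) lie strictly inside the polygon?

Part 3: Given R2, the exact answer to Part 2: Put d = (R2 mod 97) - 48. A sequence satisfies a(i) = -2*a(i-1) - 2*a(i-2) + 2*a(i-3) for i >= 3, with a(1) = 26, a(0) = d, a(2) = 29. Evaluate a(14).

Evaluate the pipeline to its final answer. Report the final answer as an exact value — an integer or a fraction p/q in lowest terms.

-98032

Part 1: total draws C(15,3) = 455; favorable C(8,1)*C(7,2) = 168; P = 24/65; answer 24/65
Part 2: R1 = 24/65; threaded value p + q = 89; c = -13; cross terms: (-30*-13 - 13*6)=312, (13*26 - 19*-13)=585, (19*36 - -34*26)=1568, (-34*6 - -30*36)=876; twice the area = |3341| = 3341; area = 3341/2; boundary points = 1 + 3 + 1 + 2 = 7; strictly interior points = area - boundary/2 + 1 = 1668; answer 1668
Part 3: R2 = 1668; d = -29; a(3) = -2*(29) - 2*(26) + 2*(-29) = -168; iterating: a(3)=-168, a(4)=330, a(5)=-266, a(6)=-464, a(7)=2120, a(8)=-3844, a(9)=2520, a(10)=6888, a(11)=-26504, a(12)=44272, a(13)=-21760, a(14)=-98032; answer -98032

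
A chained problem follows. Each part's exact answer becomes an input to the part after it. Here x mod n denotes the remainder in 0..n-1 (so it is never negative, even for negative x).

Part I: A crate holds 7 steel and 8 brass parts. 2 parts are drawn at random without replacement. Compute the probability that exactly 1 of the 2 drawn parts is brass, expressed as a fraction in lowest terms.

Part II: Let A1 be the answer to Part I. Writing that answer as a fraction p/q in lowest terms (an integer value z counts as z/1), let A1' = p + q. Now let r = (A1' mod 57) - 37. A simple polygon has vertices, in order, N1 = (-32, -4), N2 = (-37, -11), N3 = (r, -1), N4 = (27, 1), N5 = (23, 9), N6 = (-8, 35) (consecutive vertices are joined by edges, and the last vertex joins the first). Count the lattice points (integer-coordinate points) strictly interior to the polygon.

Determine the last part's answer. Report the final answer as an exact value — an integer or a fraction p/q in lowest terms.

1170

Part I: total draws C(15,2) = 105; favorable C(8,1)*C(7,1) = 56; P = 8/15; answer 8/15
Part II: A1 = 8/15; threaded value p + q = 23; r = -14; cross terms: (-32*-11 - -37*-4)=204, (-37*-1 - -14*-11)=-117, (-14*1 - 27*-1)=13, (27*9 - 23*1)=220, (23*35 - -8*9)=877, (-8*-4 - -32*35)=1152; twice the area = |2349| = 2349; area = 2349/2; boundary points = 1 + 1 + 1 + 4 + 1 + 3 = 11; strictly interior points = area - boundary/2 + 1 = 1170; answer 1170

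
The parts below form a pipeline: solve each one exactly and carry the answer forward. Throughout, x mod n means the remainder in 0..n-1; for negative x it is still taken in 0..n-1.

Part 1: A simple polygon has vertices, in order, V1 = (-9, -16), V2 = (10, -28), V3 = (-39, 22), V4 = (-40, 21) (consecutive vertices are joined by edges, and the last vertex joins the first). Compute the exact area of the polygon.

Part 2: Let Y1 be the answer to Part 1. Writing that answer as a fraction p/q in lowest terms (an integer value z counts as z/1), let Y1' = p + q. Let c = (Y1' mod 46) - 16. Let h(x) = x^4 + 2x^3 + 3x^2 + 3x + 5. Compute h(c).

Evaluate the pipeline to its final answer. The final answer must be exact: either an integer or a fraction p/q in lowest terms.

Part 1: cross terms: (-9*-28 - 10*-16)=412, (10*22 - -39*-28)=-872, (-39*21 - -40*22)=61, (-40*-16 - -9*21)=829; twice the area = |430| = 430; area = 215; answer 215
Part 2: Y1 = 215; threaded value p + q = 216; c = 16; 1*(16)^4 + 2*(16)^3 + 3*(16)^2 + 3*(16)^1 + 5 = (65536) + (8192) + (768) + (48) + (5) = 74549; answer 74549

74549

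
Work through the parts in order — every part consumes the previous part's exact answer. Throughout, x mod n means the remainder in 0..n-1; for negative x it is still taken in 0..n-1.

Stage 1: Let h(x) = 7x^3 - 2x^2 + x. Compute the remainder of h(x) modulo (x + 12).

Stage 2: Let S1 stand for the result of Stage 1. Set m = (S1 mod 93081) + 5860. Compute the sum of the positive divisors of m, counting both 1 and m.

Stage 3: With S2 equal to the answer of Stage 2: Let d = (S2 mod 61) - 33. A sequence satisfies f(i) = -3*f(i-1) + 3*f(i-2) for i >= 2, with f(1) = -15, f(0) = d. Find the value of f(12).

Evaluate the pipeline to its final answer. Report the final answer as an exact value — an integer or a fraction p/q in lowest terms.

Stage 1: remainder = value at the root: 7*(-12)^3 - 2*(-12)^2 + 1*(-12)^1 = (-12096) + (-288) + (-12) = -12396; answer -12396
Stage 2: S1 = -12396; m = 86545; 86545 = 5 * 19 * 911; sigma = (1 + 5) * (1 + 19) * (1 + 911) = 6 * 20 * 912 = 109440; answer 109440
Stage 3: S2 = 109440; d = -27; f(2) = -3*(-15) + 3*(-27) = -36; iterating: f(2)=-36, f(3)=63, f(4)=-297, f(5)=1080, f(6)=-4131, f(7)=15633, f(8)=-59292, f(9)=224775, f(10)=-852201, f(11)=3230928, f(12)=-12249387; answer -12249387

-12249387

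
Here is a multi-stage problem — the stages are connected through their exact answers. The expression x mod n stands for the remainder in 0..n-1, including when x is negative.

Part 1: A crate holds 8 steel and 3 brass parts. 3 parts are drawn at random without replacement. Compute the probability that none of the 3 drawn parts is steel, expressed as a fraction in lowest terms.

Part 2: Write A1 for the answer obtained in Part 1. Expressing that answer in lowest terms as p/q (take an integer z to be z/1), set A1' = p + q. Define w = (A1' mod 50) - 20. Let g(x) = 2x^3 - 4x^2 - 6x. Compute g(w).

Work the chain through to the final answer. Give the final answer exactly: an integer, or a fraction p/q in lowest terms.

Part 1: total draws C(11,3) = 165; favorable C(3,3) = 1; P = 1/165; answer 1/165
Part 2: A1 = 1/165; threaded value p + q = 166; w = -4; 2*(-4)^3 - 4*(-4)^2 - 6*(-4)^1 = (-128) + (-64) + (24) = -168; answer -168

-168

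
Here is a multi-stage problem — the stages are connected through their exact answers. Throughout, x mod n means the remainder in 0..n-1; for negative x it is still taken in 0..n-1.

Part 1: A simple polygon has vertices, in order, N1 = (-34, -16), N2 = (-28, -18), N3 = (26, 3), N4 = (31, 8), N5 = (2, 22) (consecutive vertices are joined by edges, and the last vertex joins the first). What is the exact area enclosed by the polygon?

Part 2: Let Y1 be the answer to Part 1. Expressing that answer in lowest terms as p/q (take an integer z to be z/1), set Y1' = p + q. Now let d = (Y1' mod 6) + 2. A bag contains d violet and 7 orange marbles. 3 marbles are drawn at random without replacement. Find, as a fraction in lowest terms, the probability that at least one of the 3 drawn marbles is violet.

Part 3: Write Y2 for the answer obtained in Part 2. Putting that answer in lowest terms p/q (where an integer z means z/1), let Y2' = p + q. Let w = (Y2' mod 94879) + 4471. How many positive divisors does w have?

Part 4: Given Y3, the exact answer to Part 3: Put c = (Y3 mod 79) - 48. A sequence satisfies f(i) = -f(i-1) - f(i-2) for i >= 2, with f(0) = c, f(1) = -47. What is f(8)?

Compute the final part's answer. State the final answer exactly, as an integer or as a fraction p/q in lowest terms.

Part 1: cross terms: (-34*-18 - -28*-16)=164, (-28*3 - 26*-18)=384, (26*8 - 31*3)=115, (31*22 - 2*8)=666, (2*-16 - -34*22)=716; twice the area = |2045| = 2045; area = 2045/2; answer 2045/2
Part 2: Y1 = 2045/2; threaded value p + q = 2047; d = 3; total draws C(10,3) = 120; complement C(7,3) = 35; favorable 120 - 35 = 85; P = 17/24; answer 17/24
Part 3: Y2 = 17/24; threaded value p + q = 41; w = 4512; 4512 = 2^5 * 3 * 47; number of divisors = (5+1) * (1+1) * (1+1) = 24; answer 24
Part 4: Y3 = 24; c = -24; f(2) = -1*(-47) - 1*(-24) = 71; iterating: f(2)=71, f(3)=-24, f(4)=-47, f(5)=71, f(6)=-24, f(7)=-47, f(8)=71; answer 71

71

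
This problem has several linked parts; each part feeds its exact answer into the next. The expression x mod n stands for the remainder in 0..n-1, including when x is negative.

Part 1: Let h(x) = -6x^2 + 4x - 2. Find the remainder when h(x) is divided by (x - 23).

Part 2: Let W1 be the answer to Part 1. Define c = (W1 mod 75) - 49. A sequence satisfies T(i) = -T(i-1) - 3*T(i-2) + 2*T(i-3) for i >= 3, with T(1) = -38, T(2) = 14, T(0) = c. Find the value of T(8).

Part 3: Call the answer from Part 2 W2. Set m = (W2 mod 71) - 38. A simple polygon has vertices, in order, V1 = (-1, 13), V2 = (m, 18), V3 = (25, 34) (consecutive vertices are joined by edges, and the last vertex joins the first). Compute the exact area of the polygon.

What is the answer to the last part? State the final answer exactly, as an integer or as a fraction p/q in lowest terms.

Part 1: remainder = value at the root: -6*(23)^2 + 4*(23)^1 - 2 = (-3174) + (92) + (-2) = -3084; answer -3084
Part 2: W1 = -3084; c = 17; T(3) = -1*(14) - 3*(-38) + 2*(17) = 134; iterating: T(3)=134, T(4)=-252, T(5)=-122, T(6)=1146, T(7)=-1284, T(8)=-2398; answer -2398
Part 3: W2 = -2398; m = -22; cross terms: (-1*18 - -22*13)=268, (-22*34 - 25*18)=-1198, (25*13 - -1*34)=359; twice the area = |-571| = 571; area = 571/2; answer 571/2

571/2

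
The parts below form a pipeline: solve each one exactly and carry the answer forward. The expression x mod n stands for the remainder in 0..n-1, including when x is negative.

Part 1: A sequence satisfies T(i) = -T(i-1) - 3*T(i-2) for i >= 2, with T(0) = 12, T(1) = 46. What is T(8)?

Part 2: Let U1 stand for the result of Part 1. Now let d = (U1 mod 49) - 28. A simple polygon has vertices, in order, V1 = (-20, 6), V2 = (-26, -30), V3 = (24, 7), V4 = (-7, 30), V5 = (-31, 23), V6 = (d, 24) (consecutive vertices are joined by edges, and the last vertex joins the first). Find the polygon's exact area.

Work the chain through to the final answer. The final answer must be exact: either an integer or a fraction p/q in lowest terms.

Part 1: T(2) = -1*(46) - 3*(12) = -82; iterating: T(2)=-82, T(3)=-56, T(4)=302, T(5)=-134, T(6)=-772, T(7)=1174, T(8)=1142; answer 1142
Part 2: U1 = 1142; d = -13; cross terms: (-20*-30 - -26*6)=756, (-26*7 - 24*-30)=538, (24*30 - -7*7)=769, (-7*23 - -31*30)=769, (-31*24 - -13*23)=-445, (-13*6 - -20*24)=402; twice the area = |2789| = 2789; area = 2789/2; answer 2789/2

2789/2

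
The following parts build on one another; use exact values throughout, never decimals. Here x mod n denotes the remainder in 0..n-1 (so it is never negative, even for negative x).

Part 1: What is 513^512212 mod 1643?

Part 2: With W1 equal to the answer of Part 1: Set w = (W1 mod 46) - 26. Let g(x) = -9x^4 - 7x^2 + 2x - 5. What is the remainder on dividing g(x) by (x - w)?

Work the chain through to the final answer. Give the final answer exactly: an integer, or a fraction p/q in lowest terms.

-59603

Part 1: squarings mod 1643: 513^1=513, 513^2=289, 513^4=1371, 513^8=49, 513^16=758, 513^32=1157, 513^64=1247, 513^128=731, 513^256=386, 513^512=1126, 513^1024=1123, 513^2048=948, 513^4096=1626, 513^8192=289, 513^16384=1371, 513^32768=49, 513^65536=758, 513^131072=1157, 513^262144=1247; 513^512212 = 513^4 * 513^16 * 513^64 * 513^128 * 513^4096 * 513^16384 * 513^32768 * 513^65536 * 513^131072 * 513^262144 = 81 (mod 1643); answer 81
Part 2: W1 = 81; w = 9; remainder = value at the root: -9*(9)^4 - 7*(9)^2 + 2*(9)^1 - 5 = (-59049) + (-567) + (18) + (-5) = -59603; answer -59603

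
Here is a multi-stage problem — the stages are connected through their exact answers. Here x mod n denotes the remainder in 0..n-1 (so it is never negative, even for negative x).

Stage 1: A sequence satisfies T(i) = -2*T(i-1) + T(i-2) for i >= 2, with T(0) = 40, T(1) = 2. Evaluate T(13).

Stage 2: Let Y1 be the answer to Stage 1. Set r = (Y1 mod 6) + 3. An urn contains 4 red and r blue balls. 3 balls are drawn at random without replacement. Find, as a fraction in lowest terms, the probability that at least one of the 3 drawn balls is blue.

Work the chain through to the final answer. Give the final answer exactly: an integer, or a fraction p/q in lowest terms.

Stage 1: T(2) = -2*(2) + 1*(40) = 36; iterating: T(2)=36, T(3)=-70, T(4)=176, T(5)=-422, T(6)=1020, T(7)=-2462, T(8)=5944, T(9)=-14350, T(10)=34644, T(11)=-83638, T(12)=201920, T(13)=-487478; answer -487478
Stage 2: Y1 = -487478; r = 7; total draws C(11,3) = 165; complement C(4,3) = 4; favorable 165 - 4 = 161; P = 161/165; answer 161/165

161/165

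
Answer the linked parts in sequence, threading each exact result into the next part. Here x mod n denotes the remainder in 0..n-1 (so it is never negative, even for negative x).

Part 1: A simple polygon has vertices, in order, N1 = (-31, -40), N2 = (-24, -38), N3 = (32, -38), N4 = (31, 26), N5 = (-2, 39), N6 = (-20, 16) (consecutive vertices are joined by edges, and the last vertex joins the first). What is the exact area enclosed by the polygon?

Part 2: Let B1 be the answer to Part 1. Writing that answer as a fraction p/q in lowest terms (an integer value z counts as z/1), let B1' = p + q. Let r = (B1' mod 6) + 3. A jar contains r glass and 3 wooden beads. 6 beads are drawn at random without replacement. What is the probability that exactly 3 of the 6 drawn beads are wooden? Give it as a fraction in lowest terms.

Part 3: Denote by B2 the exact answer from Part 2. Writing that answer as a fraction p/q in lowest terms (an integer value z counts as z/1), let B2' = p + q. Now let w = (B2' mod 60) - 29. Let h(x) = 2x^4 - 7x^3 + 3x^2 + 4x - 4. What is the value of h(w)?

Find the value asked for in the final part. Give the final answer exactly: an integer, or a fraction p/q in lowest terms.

Part 1: cross terms: (-31*-38 - -24*-40)=218, (-24*-38 - 32*-38)=2128, (32*26 - 31*-38)=2010, (31*39 - -2*26)=1261, (-2*16 - -20*39)=748, (-20*-40 - -31*16)=1296; twice the area = |7661| = 7661; area = 7661/2; answer 7661/2
Part 2: B1 = 7661/2; threaded value p + q = 7663; r = 4; total draws C(7,6) = 7; favorable C(3,3)*C(4,3) = 4; P = 4/7; answer 4/7
Part 3: B2 = 4/7; threaded value p + q = 11; w = -18; 2*(-18)^4 - 7*(-18)^3 + 3*(-18)^2 + 4*(-18)^1 - 4 = (209952) + (40824) + (972) + (-72) + (-4) = 251672; answer 251672

251672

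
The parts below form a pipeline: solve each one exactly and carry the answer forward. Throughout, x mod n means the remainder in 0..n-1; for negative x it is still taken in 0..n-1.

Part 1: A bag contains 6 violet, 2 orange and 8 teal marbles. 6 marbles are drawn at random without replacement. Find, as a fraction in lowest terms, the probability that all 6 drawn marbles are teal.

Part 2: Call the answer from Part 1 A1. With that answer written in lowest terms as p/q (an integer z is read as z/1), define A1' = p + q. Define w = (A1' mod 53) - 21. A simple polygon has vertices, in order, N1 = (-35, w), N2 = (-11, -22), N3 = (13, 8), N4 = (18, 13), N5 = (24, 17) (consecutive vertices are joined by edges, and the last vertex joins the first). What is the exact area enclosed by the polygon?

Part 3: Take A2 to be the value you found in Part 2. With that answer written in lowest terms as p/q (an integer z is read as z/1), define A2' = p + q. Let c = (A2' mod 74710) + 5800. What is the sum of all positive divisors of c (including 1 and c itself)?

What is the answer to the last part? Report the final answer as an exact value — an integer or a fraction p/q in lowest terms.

9896

Part 1: total draws C(16,6) = 8008; favorable C(8,6) = 28; P = 1/286; answer 1/286
Part 2: A1 = 1/286; threaded value p + q = 287; w = 1; cross terms: (-35*-22 - -11*1)=781, (-11*8 - 13*-22)=198, (13*13 - 18*8)=25, (18*17 - 24*13)=-6, (24*1 - -35*17)=619; twice the area = |1617| = 1617; area = 1617/2; answer 1617/2
Part 3: A2 = 1617/2; threaded value p + q = 1619; c = 7419; 7419 = 3 * 2473; sigma = (1 + 3) * (1 + 2473) = 4 * 2474 = 9896; answer 9896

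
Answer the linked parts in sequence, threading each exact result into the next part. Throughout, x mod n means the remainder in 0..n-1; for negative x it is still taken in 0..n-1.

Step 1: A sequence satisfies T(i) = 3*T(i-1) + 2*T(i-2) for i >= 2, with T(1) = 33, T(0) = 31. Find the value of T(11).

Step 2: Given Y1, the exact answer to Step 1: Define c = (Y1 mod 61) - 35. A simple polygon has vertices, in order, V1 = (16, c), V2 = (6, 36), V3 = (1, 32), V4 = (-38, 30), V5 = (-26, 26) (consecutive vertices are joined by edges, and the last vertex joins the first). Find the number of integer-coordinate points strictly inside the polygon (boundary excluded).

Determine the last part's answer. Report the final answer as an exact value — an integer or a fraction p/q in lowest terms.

367

Step 1: T(2) = 3*(33) + 2*(31) = 161; iterating: T(2)=161, T(3)=549, T(4)=1969, T(5)=7005, T(6)=24953, T(7)=88869, T(8)=316513, T(9)=1127277, T(10)=4014857, T(11)=14299125; answer 14299125
Step 2: Y1 = 14299125; c = 19; cross terms: (16*36 - 6*19)=462, (6*32 - 1*36)=156, (1*30 - -38*32)=1246, (-38*26 - -26*30)=-208, (-26*19 - 16*26)=-910; twice the area = |746| = 746; area = 373; boundary points = 1 + 1 + 1 + 4 + 7 = 14; strictly interior points = area - boundary/2 + 1 = 367; answer 367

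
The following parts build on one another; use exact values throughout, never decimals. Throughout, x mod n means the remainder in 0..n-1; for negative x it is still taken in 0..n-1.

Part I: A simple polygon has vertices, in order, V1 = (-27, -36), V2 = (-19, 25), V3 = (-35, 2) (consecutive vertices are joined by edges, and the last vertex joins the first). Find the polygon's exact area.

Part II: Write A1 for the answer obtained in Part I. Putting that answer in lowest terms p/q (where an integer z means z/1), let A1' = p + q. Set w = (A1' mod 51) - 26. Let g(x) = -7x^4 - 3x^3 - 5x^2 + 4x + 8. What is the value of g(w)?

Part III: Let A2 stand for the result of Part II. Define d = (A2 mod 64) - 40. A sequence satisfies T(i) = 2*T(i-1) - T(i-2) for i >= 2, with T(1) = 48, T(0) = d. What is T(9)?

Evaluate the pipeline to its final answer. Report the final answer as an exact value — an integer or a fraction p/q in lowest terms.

592

Part I: cross terms: (-27*25 - -19*-36)=-1359, (-19*2 - -35*25)=837, (-35*-36 - -27*2)=1314; twice the area = |792| = 792; area = 396; answer 396
Part II: A1 = 396; threaded value p + q = 397; w = 14; -7*(14)^4 - 3*(14)^3 - 5*(14)^2 + 4*(14)^1 + 8 = (-268912) + (-8232) + (-980) + (56) + (8) = -278060; answer -278060
Part III: A2 = -278060; d = -20; T(2) = 2*(48) - 1*(-20) = 116; iterating: T(2)=116, T(3)=184, T(4)=252, T(5)=320, T(6)=388, T(7)=456, T(8)=524, T(9)=592; answer 592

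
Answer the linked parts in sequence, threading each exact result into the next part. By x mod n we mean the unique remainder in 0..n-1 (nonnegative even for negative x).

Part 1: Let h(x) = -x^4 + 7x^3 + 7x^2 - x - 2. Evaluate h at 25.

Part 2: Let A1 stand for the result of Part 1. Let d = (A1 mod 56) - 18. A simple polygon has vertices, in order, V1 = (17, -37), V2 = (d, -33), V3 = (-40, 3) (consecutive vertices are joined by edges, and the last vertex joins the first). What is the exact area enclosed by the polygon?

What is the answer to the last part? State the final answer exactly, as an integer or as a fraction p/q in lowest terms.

226

Part 1: -1*(25)^4 + 7*(25)^3 + 7*(25)^2 - 1*(25)^1 - 2 = (-390625) + (109375) + (4375) + (-25) + (-2) = -276902; answer -276902
Part 2: A1 = -276902; d = 0; cross terms: (17*-33 - 0*-37)=-561, (0*3 - -40*-33)=-1320, (-40*-37 - 17*3)=1429; twice the area = |-452| = 452; area = 226; answer 226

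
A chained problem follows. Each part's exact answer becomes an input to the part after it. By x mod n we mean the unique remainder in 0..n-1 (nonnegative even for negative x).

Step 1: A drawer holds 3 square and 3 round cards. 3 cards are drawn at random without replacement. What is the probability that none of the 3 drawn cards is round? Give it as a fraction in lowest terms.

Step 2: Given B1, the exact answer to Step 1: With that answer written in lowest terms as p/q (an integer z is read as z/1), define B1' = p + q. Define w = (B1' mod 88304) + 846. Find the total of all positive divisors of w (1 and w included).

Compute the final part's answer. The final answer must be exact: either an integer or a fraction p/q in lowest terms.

Step 1: total draws C(6,3) = 20; favorable C(3,3) = 1; P = 1/20; answer 1/20
Step 2: B1 = 1/20; threaded value p + q = 21; w = 867; 867 = 3 * 17^2; sigma = (1 + 3) * (1 + 17 + 289) = 4 * 307 = 1228; answer 1228

1228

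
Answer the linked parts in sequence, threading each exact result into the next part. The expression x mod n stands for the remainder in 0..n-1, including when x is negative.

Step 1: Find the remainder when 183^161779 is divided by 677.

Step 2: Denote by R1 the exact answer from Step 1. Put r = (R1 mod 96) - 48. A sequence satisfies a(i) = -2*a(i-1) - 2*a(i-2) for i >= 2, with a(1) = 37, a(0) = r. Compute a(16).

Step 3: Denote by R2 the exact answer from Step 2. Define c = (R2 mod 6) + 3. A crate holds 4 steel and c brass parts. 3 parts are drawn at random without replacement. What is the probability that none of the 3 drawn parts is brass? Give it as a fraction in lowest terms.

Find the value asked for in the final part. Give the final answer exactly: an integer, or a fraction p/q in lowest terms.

Step 1: squarings mod 677: 183^1=183, 183^2=316, 183^4=337, 183^8=510, 183^16=132, 183^32=499, 183^64=542, 183^128=623, 183^256=208, 183^512=613, 183^1024=34, 183^2048=479, 183^4096=615, 183^8192=459, 183^16384=134, 183^32768=354, 183^65536=71, 183^131072=302; 183^161779 = 183^1 * 183^2 * 183^16 * 183^32 * 183^64 * 183^128 * 183^256 * 183^512 * 183^1024 * 183^4096 * 183^8192 * 183^16384 * 183^131072 = 400 (mod 677); answer 400
Step 2: R1 = 400; r = -32; a(2) = -2*(37) - 2*(-32) = -10; iterating: a(2)=-10, a(3)=-54, a(4)=128, a(5)=-148, a(6)=40, a(7)=216, a(8)=-512, a(9)=592, a(10)=-160, a(11)=-864, a(12)=2048, a(13)=-2368, a(14)=640, a(15)=3456, a(16)=-8192; answer -8192
Step 3: R2 = -8192; c = 7; total draws C(11,3) = 165; favorable C(4,3) = 4; P = 4/165; answer 4/165

4/165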